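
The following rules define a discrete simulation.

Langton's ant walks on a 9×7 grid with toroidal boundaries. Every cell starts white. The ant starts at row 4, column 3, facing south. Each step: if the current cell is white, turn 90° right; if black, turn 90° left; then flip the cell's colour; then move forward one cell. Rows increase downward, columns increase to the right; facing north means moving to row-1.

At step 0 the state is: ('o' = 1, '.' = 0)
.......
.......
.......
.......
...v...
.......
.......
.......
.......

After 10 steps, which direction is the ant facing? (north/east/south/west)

step 0: .......
.......
.......
.......
...v...
.......
.......
.......
.......
step 1: .......
.......
.......
.......
..<o...
.......
.......
.......
.......
step 2: .......
.......
.......
..^....
..oo...
.......
.......
.......
.......
step 3: .......
.......
.......
..o>...
..oo...
.......
.......
.......
.......
step 4: .......
.......
.......
..oo...
..ov...
.......
.......
.......
.......
step 5: .......
.......
.......
..oo...
..o.>..
.......
.......
.......
.......
step 6: .......
.......
.......
..oo...
..o.o..
....v..
.......
.......
.......
step 7: .......
.......
.......
..oo...
..o.o..
...<o..
.......
.......
.......
step 8: .......
.......
.......
..oo...
..o^o..
...oo..
.......
.......
.......
step 9: .......
.......
.......
..oo...
..oo>..
...oo..
.......
.......
.......
step 10: .......
.......
.......
..oo^..
..oo...
...oo..
.......
.......
.......

north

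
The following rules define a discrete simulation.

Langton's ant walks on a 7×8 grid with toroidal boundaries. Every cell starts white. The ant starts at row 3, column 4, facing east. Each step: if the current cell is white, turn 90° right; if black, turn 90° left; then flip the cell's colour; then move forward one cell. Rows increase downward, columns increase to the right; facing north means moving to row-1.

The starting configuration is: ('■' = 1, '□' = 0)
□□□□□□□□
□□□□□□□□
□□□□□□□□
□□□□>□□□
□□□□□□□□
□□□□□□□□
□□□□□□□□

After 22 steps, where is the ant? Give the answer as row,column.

0,3

[0] □□□□□□□□
□□□□□□□□
□□□□□□□□
□□□□>□□□
□□□□□□□□
□□□□□□□□
□□□□□□□□
[1] □□□□□□□□
□□□□□□□□
□□□□□□□□
□□□□■□□□
□□□□v□□□
□□□□□□□□
□□□□□□□□
[2] □□□□□□□□
□□□□□□□□
□□□□□□□□
□□□□■□□□
□□□<■□□□
□□□□□□□□
□□□□□□□□
[3] □□□□□□□□
□□□□□□□□
□□□□□□□□
□□□^■□□□
□□□■■□□□
□□□□□□□□
□□□□□□□□
[4] □□□□□□□□
□□□□□□□□
□□□□□□□□
□□□■>□□□
□□□■■□□□
□□□□□□□□
□□□□□□□□
[5] □□□□□□□□
□□□□□□□□
□□□□^□□□
□□□■□□□□
□□□■■□□□
□□□□□□□□
□□□□□□□□
[6] □□□□□□□□
□□□□□□□□
□□□□■>□□
□□□■□□□□
□□□■■□□□
□□□□□□□□
□□□□□□□□
[7] □□□□□□□□
□□□□□□□□
□□□□■■□□
□□□■□v□□
□□□■■□□□
□□□□□□□□
□□□□□□□□
[8] □□□□□□□□
□□□□□□□□
□□□□■■□□
□□□■<■□□
□□□■■□□□
□□□□□□□□
□□□□□□□□
[9] □□□□□□□□
□□□□□□□□
□□□□^■□□
□□□■■■□□
□□□■■□□□
□□□□□□□□
□□□□□□□□
[10] □□□□□□□□
□□□□□□□□
□□□<□■□□
□□□■■■□□
□□□■■□□□
□□□□□□□□
□□□□□□□□
[11] □□□□□□□□
□□□^□□□□
□□□■□■□□
□□□■■■□□
□□□■■□□□
□□□□□□□□
□□□□□□□□
[12] □□□□□□□□
□□□■>□□□
□□□■□■□□
□□□■■■□□
□□□■■□□□
□□□□□□□□
□□□□□□□□
[13] □□□□□□□□
□□□■■□□□
□□□■v■□□
□□□■■■□□
□□□■■□□□
□□□□□□□□
□□□□□□□□
[14] □□□□□□□□
□□□■■□□□
□□□<■■□□
□□□■■■□□
□□□■■□□□
□□□□□□□□
□□□□□□□□
[15] □□□□□□□□
□□□■■□□□
□□□□■■□□
□□□v■■□□
□□□■■□□□
□□□□□□□□
□□□□□□□□
[16] □□□□□□□□
□□□■■□□□
□□□□■■□□
□□□□>■□□
□□□■■□□□
□□□□□□□□
□□□□□□□□
[17] □□□□□□□□
□□□■■□□□
□□□□^■□□
□□□□□■□□
□□□■■□□□
□□□□□□□□
□□□□□□□□
[18] □□□□□□□□
□□□■■□□□
□□□<□■□□
□□□□□■□□
□□□■■□□□
□□□□□□□□
□□□□□□□□
[19] □□□□□□□□
□□□^■□□□
□□□■□■□□
□□□□□■□□
□□□■■□□□
□□□□□□□□
□□□□□□□□
[20] □□□□□□□□
□□<□■□□□
□□□■□■□□
□□□□□■□□
□□□■■□□□
□□□□□□□□
□□□□□□□□
[21] □□^□□□□□
□□■□■□□□
□□□■□■□□
□□□□□■□□
□□□■■□□□
□□□□□□□□
□□□□□□□□
[22] □□■>□□□□
□□■□■□□□
□□□■□■□□
□□□□□■□□
□□□■■□□□
□□□□□□□□
□□□□□□□□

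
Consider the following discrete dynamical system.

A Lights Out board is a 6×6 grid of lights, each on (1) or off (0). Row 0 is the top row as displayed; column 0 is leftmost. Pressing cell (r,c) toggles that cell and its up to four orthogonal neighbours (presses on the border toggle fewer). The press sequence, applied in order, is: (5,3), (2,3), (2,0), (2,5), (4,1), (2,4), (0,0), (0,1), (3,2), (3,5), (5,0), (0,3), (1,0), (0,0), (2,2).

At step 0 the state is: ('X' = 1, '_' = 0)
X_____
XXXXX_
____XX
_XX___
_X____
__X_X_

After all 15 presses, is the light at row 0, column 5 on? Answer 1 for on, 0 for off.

t=0: X_____
XXXXX_
____XX
_XX___
_X____
__X_X_
t=1: X_____
XXXXX_
____XX
_XX___
_X_X__
___X__
t=2: X_____
XXX_X_
__XX_X
_XXX__
_X_X__
___X__
t=3: X_____
_XX_X_
XXXX_X
XXXX__
_X_X__
___X__
t=4: X_____
_XX_XX
XXXXX_
XXXX_X
_X_X__
___X__
t=5: X_____
_XX_XX
XXXXX_
X_XX_X
X_XX__
_X_X__
t=6: X_____
_XX__X
XXX__X
X_XXXX
X_XX__
_X_X__
t=7: _X____
XXX__X
XXX__X
X_XXXX
X_XX__
_X_X__
t=8: X_X___
X_X__X
XXX__X
X_XXXX
X_XX__
_X_X__
t=9: X_X___
X_X__X
XX___X
XX__XX
X__X__
_X_X__
t=10: X_X___
X_X__X
XX____
XX____
X__X_X
_X_X__
t=11: X_X___
X_X__X
XX____
XX____
___X_X
X__X__
t=12: X__XX_
X_XX_X
XX____
XX____
___X_X
X__X__
t=13: ___XX_
_XXX_X
_X____
XX____
___X_X
X__X__
t=14: XX_XX_
XXXX_X
_X____
XX____
___X_X
X__X__
t=15: XX_XX_
XX_X_X
__XX__
XXX___
___X_X
X__X__

0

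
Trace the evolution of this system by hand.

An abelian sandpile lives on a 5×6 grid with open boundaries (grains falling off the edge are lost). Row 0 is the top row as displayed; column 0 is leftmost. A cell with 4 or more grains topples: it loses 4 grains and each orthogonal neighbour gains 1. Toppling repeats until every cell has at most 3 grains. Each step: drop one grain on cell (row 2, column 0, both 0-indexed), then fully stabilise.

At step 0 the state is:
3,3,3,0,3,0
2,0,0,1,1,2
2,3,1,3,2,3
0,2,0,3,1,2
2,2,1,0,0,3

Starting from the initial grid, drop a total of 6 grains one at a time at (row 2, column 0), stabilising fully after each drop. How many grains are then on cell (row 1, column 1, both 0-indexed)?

0) 3,3,3,0,3,0
2,0,0,1,1,2
2,3,1,3,2,3
0,2,0,3,1,2
2,2,1,0,0,3
1) 3,3,3,0,3,0
2,0,0,1,1,2
3,3,1,3,2,3
0,2,0,3,1,2
2,2,1,0,0,3
2) 3,3,3,0,3,0
3,1,0,1,1,2
1,0,2,3,2,3
1,3,0,3,1,2
2,2,1,0,0,3
3) 3,3,3,0,3,0
3,1,0,1,1,2
2,0,2,3,2,3
1,3,0,3,1,2
2,2,1,0,0,3
4) 3,3,3,0,3,0
3,1,0,1,1,2
3,0,2,3,2,3
1,3,0,3,1,2
2,2,1,0,0,3
5) 1,1,0,1,3,0
1,3,1,1,1,2
1,1,2,3,2,3
2,3,0,3,1,2
2,2,1,0,0,3
6) 1,1,0,1,3,0
1,3,1,1,1,2
2,1,2,3,2,3
2,3,0,3,1,2
2,2,1,0,0,3

3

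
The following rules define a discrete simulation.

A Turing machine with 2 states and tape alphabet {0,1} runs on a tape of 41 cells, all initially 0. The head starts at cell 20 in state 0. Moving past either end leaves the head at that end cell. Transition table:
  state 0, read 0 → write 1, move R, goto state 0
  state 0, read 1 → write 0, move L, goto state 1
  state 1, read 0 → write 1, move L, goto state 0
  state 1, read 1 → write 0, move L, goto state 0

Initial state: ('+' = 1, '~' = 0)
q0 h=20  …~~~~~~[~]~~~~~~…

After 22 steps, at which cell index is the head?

gen 0: q0 h=20  …~~~~~~[~]~~~~~~…
gen 1: q0 h=21  …~~~~~+[~]~~~~~~…
gen 2: q0 h=22  …~~~~++[~]~~~~~~…
gen 3: q0 h=23  …~~~+++[~]~~~~~~…
gen 4: q0 h=24  …~~++++[~]~~~~~~…
gen 5: q0 h=25  …~+++++[~]~~~~~~…
gen 6: q0 h=26  …++++++[~]~~~~~~…
gen 7: q0 h=27  …++++++[~]~~~~~~…
gen 8: q0 h=28  …++++++[~]~~~~~~…
gen 9: q0 h=29  …++++++[~]~~~~~~…
gen 10: q0 h=30  …++++++[~]~~~~~~…
gen 11: q0 h=31  …++++++[~]~~~~~~…
gen 12: q0 h=32  …++++++[~]~~~~~~…
gen 13: q0 h=33  …++++++[~]~~~~~~…
gen 14: q0 h=34  …++++++[~]~~~~~~|
gen 15: q0 h=35  …++++++[~]~~~~~|
gen 16: q0 h=36  …++++++[~]~~~~|
gen 17: q0 h=37  …++++++[~]~~~|
gen 18: q0 h=38  …++++++[~]~~|
gen 19: q0 h=39  …++++++[~]~|
gen 20: q0 h=40  …++++++[~]|
gen 21: q0 h=40  …++++++[+]|
gen 22: q1 h=39  …++++++[+]~|

39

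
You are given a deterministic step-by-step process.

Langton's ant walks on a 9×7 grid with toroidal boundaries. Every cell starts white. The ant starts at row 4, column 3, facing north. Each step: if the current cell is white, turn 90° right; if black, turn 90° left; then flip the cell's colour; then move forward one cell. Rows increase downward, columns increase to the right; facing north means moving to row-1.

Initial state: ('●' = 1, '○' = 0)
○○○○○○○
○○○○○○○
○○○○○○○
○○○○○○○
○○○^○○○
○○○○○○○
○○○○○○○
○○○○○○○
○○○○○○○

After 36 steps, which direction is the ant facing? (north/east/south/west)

0) ○○○○○○○
○○○○○○○
○○○○○○○
○○○○○○○
○○○^○○○
○○○○○○○
○○○○○○○
○○○○○○○
○○○○○○○
1) ○○○○○○○
○○○○○○○
○○○○○○○
○○○○○○○
○○○●>○○
○○○○○○○
○○○○○○○
○○○○○○○
○○○○○○○
2) ○○○○○○○
○○○○○○○
○○○○○○○
○○○○○○○
○○○●●○○
○○○○v○○
○○○○○○○
○○○○○○○
○○○○○○○
3) ○○○○○○○
○○○○○○○
○○○○○○○
○○○○○○○
○○○●●○○
○○○<●○○
○○○○○○○
○○○○○○○
○○○○○○○
4) ○○○○○○○
○○○○○○○
○○○○○○○
○○○○○○○
○○○^●○○
○○○●●○○
○○○○○○○
○○○○○○○
○○○○○○○
5) ○○○○○○○
○○○○○○○
○○○○○○○
○○○○○○○
○○<○●○○
○○○●●○○
○○○○○○○
○○○○○○○
○○○○○○○
6) ○○○○○○○
○○○○○○○
○○○○○○○
○○^○○○○
○○●○●○○
○○○●●○○
○○○○○○○
○○○○○○○
○○○○○○○
7) ○○○○○○○
○○○○○○○
○○○○○○○
○○●>○○○
○○●○●○○
○○○●●○○
○○○○○○○
○○○○○○○
○○○○○○○
8) ○○○○○○○
○○○○○○○
○○○○○○○
○○●●○○○
○○●v●○○
○○○●●○○
○○○○○○○
○○○○○○○
○○○○○○○
9) ○○○○○○○
○○○○○○○
○○○○○○○
○○●●○○○
○○<●●○○
○○○●●○○
○○○○○○○
○○○○○○○
○○○○○○○
10) ○○○○○○○
○○○○○○○
○○○○○○○
○○●●○○○
○○○●●○○
○○v●●○○
○○○○○○○
○○○○○○○
○○○○○○○
11) ○○○○○○○
○○○○○○○
○○○○○○○
○○●●○○○
○○○●●○○
○<●●●○○
○○○○○○○
○○○○○○○
○○○○○○○
12) ○○○○○○○
○○○○○○○
○○○○○○○
○○●●○○○
○^○●●○○
○●●●●○○
○○○○○○○
○○○○○○○
○○○○○○○
13) ○○○○○○○
○○○○○○○
○○○○○○○
○○●●○○○
○●>●●○○
○●●●●○○
○○○○○○○
○○○○○○○
○○○○○○○
14) ○○○○○○○
○○○○○○○
○○○○○○○
○○●●○○○
○●●●●○○
○●v●●○○
○○○○○○○
○○○○○○○
○○○○○○○
15) ○○○○○○○
○○○○○○○
○○○○○○○
○○●●○○○
○●●●●○○
○●○>●○○
○○○○○○○
○○○○○○○
○○○○○○○
16) ○○○○○○○
○○○○○○○
○○○○○○○
○○●●○○○
○●●^●○○
○●○○●○○
○○○○○○○
○○○○○○○
○○○○○○○
17) ○○○○○○○
○○○○○○○
○○○○○○○
○○●●○○○
○●<○●○○
○●○○●○○
○○○○○○○
○○○○○○○
○○○○○○○
18) ○○○○○○○
○○○○○○○
○○○○○○○
○○●●○○○
○●○○●○○
○●v○●○○
○○○○○○○
○○○○○○○
○○○○○○○
19) ○○○○○○○
○○○○○○○
○○○○○○○
○○●●○○○
○●○○●○○
○<●○●○○
○○○○○○○
○○○○○○○
○○○○○○○
20) ○○○○○○○
○○○○○○○
○○○○○○○
○○●●○○○
○●○○●○○
○○●○●○○
○v○○○○○
○○○○○○○
○○○○○○○
21) ○○○○○○○
○○○○○○○
○○○○○○○
○○●●○○○
○●○○●○○
○○●○●○○
<●○○○○○
○○○○○○○
○○○○○○○
22) ○○○○○○○
○○○○○○○
○○○○○○○
○○●●○○○
○●○○●○○
^○●○●○○
●●○○○○○
○○○○○○○
○○○○○○○
23) ○○○○○○○
○○○○○○○
○○○○○○○
○○●●○○○
○●○○●○○
●>●○●○○
●●○○○○○
○○○○○○○
○○○○○○○
24) ○○○○○○○
○○○○○○○
○○○○○○○
○○●●○○○
○●○○●○○
●●●○●○○
●v○○○○○
○○○○○○○
○○○○○○○
25) ○○○○○○○
○○○○○○○
○○○○○○○
○○●●○○○
○●○○●○○
●●●○●○○
●○>○○○○
○○○○○○○
○○○○○○○
26) ○○○○○○○
○○○○○○○
○○○○○○○
○○●●○○○
○●○○●○○
●●●○●○○
●○●○○○○
○○v○○○○
○○○○○○○
27) ○○○○○○○
○○○○○○○
○○○○○○○
○○●●○○○
○●○○●○○
●●●○●○○
●○●○○○○
○<●○○○○
○○○○○○○
28) ○○○○○○○
○○○○○○○
○○○○○○○
○○●●○○○
○●○○●○○
●●●○●○○
●^●○○○○
○●●○○○○
○○○○○○○
29) ○○○○○○○
○○○○○○○
○○○○○○○
○○●●○○○
○●○○●○○
●●●○●○○
●●>○○○○
○●●○○○○
○○○○○○○
30) ○○○○○○○
○○○○○○○
○○○○○○○
○○●●○○○
○●○○●○○
●●^○●○○
●●○○○○○
○●●○○○○
○○○○○○○
31) ○○○○○○○
○○○○○○○
○○○○○○○
○○●●○○○
○●○○●○○
●<○○●○○
●●○○○○○
○●●○○○○
○○○○○○○
32) ○○○○○○○
○○○○○○○
○○○○○○○
○○●●○○○
○●○○●○○
●○○○●○○
●v○○○○○
○●●○○○○
○○○○○○○
33) ○○○○○○○
○○○○○○○
○○○○○○○
○○●●○○○
○●○○●○○
●○○○●○○
●○>○○○○
○●●○○○○
○○○○○○○
34) ○○○○○○○
○○○○○○○
○○○○○○○
○○●●○○○
○●○○●○○
●○○○●○○
●○●○○○○
○●v○○○○
○○○○○○○
35) ○○○○○○○
○○○○○○○
○○○○○○○
○○●●○○○
○●○○●○○
●○○○●○○
●○●○○○○
○●○>○○○
○○○○○○○
36) ○○○○○○○
○○○○○○○
○○○○○○○
○○●●○○○
○●○○●○○
●○○○●○○
●○●○○○○
○●○●○○○
○○○v○○○

south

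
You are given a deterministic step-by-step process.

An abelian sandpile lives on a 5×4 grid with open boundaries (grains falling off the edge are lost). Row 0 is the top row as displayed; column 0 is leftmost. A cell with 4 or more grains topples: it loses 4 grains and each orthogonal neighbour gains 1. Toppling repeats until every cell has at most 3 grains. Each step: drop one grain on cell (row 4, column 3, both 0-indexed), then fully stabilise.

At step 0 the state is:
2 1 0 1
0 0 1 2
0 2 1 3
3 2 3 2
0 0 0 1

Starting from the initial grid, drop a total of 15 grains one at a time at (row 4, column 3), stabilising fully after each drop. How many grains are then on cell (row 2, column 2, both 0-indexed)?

[0] 2 1 0 1
0 0 1 2
0 2 1 3
3 2 3 2
0 0 0 1
[1] 2 1 0 1
0 0 1 2
0 2 1 3
3 2 3 2
0 0 0 2
[2] 2 1 0 1
0 0 1 2
0 2 1 3
3 2 3 2
0 0 0 3
[3] 2 1 0 1
0 0 1 2
0 2 1 3
3 2 3 3
0 0 1 0
[4] 2 1 0 1
0 0 1 2
0 2 1 3
3 2 3 3
0 0 1 1
[5] 2 1 0 1
0 0 1 2
0 2 1 3
3 2 3 3
0 0 1 2
[6] 2 1 0 1
0 0 1 2
0 2 1 3
3 2 3 3
0 0 1 3
[7] 2 1 0 1
0 0 1 3
0 2 3 0
3 3 0 2
0 0 3 1
[8] 2 1 0 1
0 0 1 3
0 2 3 0
3 3 0 2
0 0 3 2
[9] 2 1 0 1
0 0 1 3
0 2 3 0
3 3 0 2
0 0 3 3
[10] 2 1 0 1
0 0 1 3
0 2 3 0
3 3 1 3
0 1 0 1
[11] 2 1 0 1
0 0 1 3
0 2 3 0
3 3 1 3
0 1 0 2
[12] 2 1 0 1
0 0 1 3
0 2 3 0
3 3 1 3
0 1 0 3
[13] 2 1 0 1
0 0 1 3
0 2 3 1
3 3 2 0
0 1 1 1
[14] 2 1 0 1
0 0 1 3
0 2 3 1
3 3 2 0
0 1 1 2
[15] 2 1 0 1
0 0 1 3
0 2 3 1
3 3 2 0
0 1 1 3

3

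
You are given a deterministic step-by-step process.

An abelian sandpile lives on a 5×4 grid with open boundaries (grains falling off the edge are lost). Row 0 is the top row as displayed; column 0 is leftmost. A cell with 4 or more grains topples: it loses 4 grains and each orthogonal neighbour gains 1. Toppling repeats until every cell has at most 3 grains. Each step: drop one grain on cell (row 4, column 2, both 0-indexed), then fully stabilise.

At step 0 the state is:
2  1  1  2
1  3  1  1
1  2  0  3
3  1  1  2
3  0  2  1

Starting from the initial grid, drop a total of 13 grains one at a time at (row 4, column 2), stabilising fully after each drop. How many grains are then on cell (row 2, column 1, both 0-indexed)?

3

gen 0: 2  1  1  2
1  3  1  1
1  2  0  3
3  1  1  2
3  0  2  1
gen 1: 2  1  1  2
1  3  1  1
1  2  0  3
3  1  1  2
3  0  3  1
gen 2: 2  1  1  2
1  3  1  1
1  2  0  3
3  1  2  2
3  1  0  2
gen 3: 2  1  1  2
1  3  1  1
1  2  0  3
3  1  2  2
3  1  1  2
gen 4: 2  1  1  2
1  3  1  1
1  2  0  3
3  1  2  2
3  1  2  2
gen 5: 2  1  1  2
1  3  1  1
1  2  0  3
3  1  2  2
3  1  3  2
gen 6: 2  1  1  2
1  3  1  1
1  2  0  3
3  1  3  2
3  2  0  3
gen 7: 2  1  1  2
1  3  1  1
1  2  0  3
3  1  3  2
3  2  1  3
gen 8: 2  1  1  2
1  3  1  1
1  2  0  3
3  1  3  2
3  2  2  3
gen 9: 2  1  1  2
1  3  1  1
1  2  0  3
3  1  3  2
3  2  3  3
gen 10: 2  1  1  2
1  3  1  2
1  2  2  0
3  2  1  1
3  3  2  1
gen 11: 2  1  1  2
1  3  1  2
1  2  2  0
3  2  1  1
3  3  3  1
gen 12: 2  1  1  2
1  3  1  2
2  3  2  0
1  0  3  1
1  2  1  2
gen 13: 2  1  1  2
1  3  1  2
2  3  2  0
1  0  3  1
1  2  2  2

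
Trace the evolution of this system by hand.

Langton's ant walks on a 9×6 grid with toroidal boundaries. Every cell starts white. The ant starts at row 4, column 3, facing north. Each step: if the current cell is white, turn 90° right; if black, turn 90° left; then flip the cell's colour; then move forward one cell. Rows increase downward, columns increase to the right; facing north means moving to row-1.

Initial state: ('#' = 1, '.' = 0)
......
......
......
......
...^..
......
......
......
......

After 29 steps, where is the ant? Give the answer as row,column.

6,2

step 0: ......
......
......
......
...^..
......
......
......
......
step 1: ......
......
......
......
...#>.
......
......
......
......
step 2: ......
......
......
......
...##.
....v.
......
......
......
step 3: ......
......
......
......
...##.
...<#.
......
......
......
step 4: ......
......
......
......
...^#.
...##.
......
......
......
step 5: ......
......
......
......
..<.#.
...##.
......
......
......
step 6: ......
......
......
..^...
..#.#.
...##.
......
......
......
step 7: ......
......
......
..#>..
..#.#.
...##.
......
......
......
step 8: ......
......
......
..##..
..#v#.
...##.
......
......
......
step 9: ......
......
......
..##..
..<##.
...##.
......
......
......
step 10: ......
......
......
..##..
...##.
..v##.
......
......
......
step 11: ......
......
......
..##..
...##.
.<###.
......
......
......
step 12: ......
......
......
..##..
.^.##.
.####.
......
......
......
step 13: ......
......
......
..##..
.#>##.
.####.
......
......
......
step 14: ......
......
......
..##..
.####.
.#v##.
......
......
......
step 15: ......
......
......
..##..
.####.
.#.>#.
......
......
......
step 16: ......
......
......
..##..
.##^#.
.#..#.
......
......
......
step 17: ......
......
......
..##..
.#<.#.
.#..#.
......
......
......
step 18: ......
......
......
..##..
.#..#.
.#v.#.
......
......
......
step 19: ......
......
......
..##..
.#..#.
.<#.#.
......
......
......
step 20: ......
......
......
..##..
.#..#.
..#.#.
.v....
......
......
step 21: ......
......
......
..##..
.#..#.
..#.#.
<#....
......
......
step 22: ......
......
......
..##..
.#..#.
^.#.#.
##....
......
......
step 23: ......
......
......
..##..
.#..#.
#>#.#.
##....
......
......
step 24: ......
......
......
..##..
.#..#.
###.#.
#v....
......
......
step 25: ......
......
......
..##..
.#..#.
###.#.
#.>...
......
......
step 26: ......
......
......
..##..
.#..#.
###.#.
#.#...
..v...
......
step 27: ......
......
......
..##..
.#..#.
###.#.
#.#...
.<#...
......
step 28: ......
......
......
..##..
.#..#.
###.#.
#^#...
.##...
......
step 29: ......
......
......
..##..
.#..#.
###.#.
##>...
.##...
......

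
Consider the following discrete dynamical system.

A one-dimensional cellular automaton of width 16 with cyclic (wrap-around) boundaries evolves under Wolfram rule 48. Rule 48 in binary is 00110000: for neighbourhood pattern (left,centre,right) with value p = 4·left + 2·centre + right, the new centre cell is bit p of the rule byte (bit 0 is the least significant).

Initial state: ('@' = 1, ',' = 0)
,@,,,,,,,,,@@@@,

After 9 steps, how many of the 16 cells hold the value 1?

2

[0] ,@,,,,,,,,,@@@@,
[1] ,,@,,,,,,,,,,,,@
[2] @,,@,,,,,,,,,,,,
[3] ,@,,@,,,,,,,,,,,
[4] ,,@,,@,,,,,,,,,,
[5] ,,,@,,@,,,,,,,,,
[6] ,,,,@,,@,,,,,,,,
[7] ,,,,,@,,@,,,,,,,
[8] ,,,,,,@,,@,,,,,,
[9] ,,,,,,,@,,@,,,,,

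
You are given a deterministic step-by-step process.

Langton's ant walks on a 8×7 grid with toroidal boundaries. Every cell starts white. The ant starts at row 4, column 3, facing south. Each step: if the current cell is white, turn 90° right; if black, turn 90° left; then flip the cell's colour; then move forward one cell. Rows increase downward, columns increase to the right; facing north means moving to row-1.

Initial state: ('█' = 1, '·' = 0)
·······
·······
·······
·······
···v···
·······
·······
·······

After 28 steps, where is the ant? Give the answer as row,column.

t=0: ·······
·······
·······
·······
···v···
·······
·······
·······
t=1: ·······
·······
·······
·······
··<█···
·······
·······
·······
t=2: ·······
·······
·······
··^····
··██···
·······
·······
·······
t=3: ·······
·······
·······
··█>···
··██···
·······
·······
·······
t=4: ·······
·······
·······
··██···
··█v···
·······
·······
·······
t=5: ·······
·······
·······
··██···
··█·>··
·······
·······
·······
t=6: ·······
·······
·······
··██···
··█·█··
····v··
·······
·······
t=7: ·······
·······
·······
··██···
··█·█··
···<█··
·······
·······
t=8: ·······
·······
·······
··██···
··█^█··
···██··
·······
·······
t=9: ·······
·······
·······
··██···
··██>··
···██··
·······
·······
t=10: ·······
·······
·······
··██^··
··██···
···██··
·······
·······
t=11: ·······
·······
·······
··███>·
··██···
···██··
·······
·······
t=12: ·······
·······
·······
··████·
··██·v·
···██··
·······
·······
t=13: ·······
·······
·······
··████·
··██<█·
···██··
·······
·······
t=14: ·······
·······
·······
··██^█·
··████·
···██··
·······
·······
t=15: ·······
·······
·······
··█<·█·
··████·
···██··
·······
·······
t=16: ·······
·······
·······
··█··█·
··█v██·
···██··
·······
·······
t=17: ·······
·······
·······
··█··█·
··█·>█·
···██··
·······
·······
t=18: ·······
·······
·······
··█·^█·
··█··█·
···██··
·······
·······
t=19: ·······
·······
·······
··█·█>·
··█··█·
···██··
·······
·······
t=20: ·······
·······
·····^·
··█·█··
··█··█·
···██··
·······
·······
t=21: ·······
·······
·····█>
··█·█··
··█··█·
···██··
·······
·······
t=22: ·······
·······
·····██
··█·█·v
··█··█·
···██··
·······
·······
t=23: ·······
·······
·····██
··█·█<█
··█··█·
···██··
·······
·······
t=24: ·······
·······
·····^█
··█·███
··█··█·
···██··
·······
·······
t=25: ·······
·······
····<·█
··█·███
··█··█·
···██··
·······
·······
t=26: ·······
····^··
····█·█
··█·███
··█··█·
···██··
·······
·······
t=27: ·······
····█>·
····█·█
··█·███
··█··█·
···██··
·······
·······
t=28: ·······
····██·
····█v█
··█·███
··█··█·
···██··
·······
·······

2,5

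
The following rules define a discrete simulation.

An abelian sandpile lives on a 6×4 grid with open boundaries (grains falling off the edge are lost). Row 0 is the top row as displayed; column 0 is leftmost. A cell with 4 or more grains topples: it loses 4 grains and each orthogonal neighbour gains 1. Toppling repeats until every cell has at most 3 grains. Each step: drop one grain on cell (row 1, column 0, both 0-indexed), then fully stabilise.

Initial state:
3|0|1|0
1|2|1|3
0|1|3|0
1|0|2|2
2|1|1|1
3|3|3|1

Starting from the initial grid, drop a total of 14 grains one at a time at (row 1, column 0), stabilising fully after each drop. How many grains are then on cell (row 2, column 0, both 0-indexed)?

0

t=0: 3|0|1|0
1|2|1|3
0|1|3|0
1|0|2|2
2|1|1|1
3|3|3|1
t=1: 3|0|1|0
2|2|1|3
0|1|3|0
1|0|2|2
2|1|1|1
3|3|3|1
t=2: 3|0|1|0
3|2|1|3
0|1|3|0
1|0|2|2
2|1|1|1
3|3|3|1
t=3: 0|1|1|0
1|3|1|3
1|1|3|0
1|0|2|2
2|1|1|1
3|3|3|1
t=4: 0|1|1|0
2|3|1|3
1|1|3|0
1|0|2|2
2|1|1|1
3|3|3|1
t=5: 0|1|1|0
3|3|1|3
1|1|3|0
1|0|2|2
2|1|1|1
3|3|3|1
t=6: 1|2|1|0
1|0|2|3
2|2|3|0
1|0|2|2
2|1|1|1
3|3|3|1
t=7: 1|2|1|0
2|0|2|3
2|2|3|0
1|0|2|2
2|1|1|1
3|3|3|1
t=8: 1|2|1|0
3|0|2|3
2|2|3|0
1|0|2|2
2|1|1|1
3|3|3|1
t=9: 2|2|1|0
0|1|2|3
3|2|3|0
1|0|2|2
2|1|1|1
3|3|3|1
t=10: 2|2|1|0
1|1|2|3
3|2|3|0
1|0|2|2
2|1|1|1
3|3|3|1
t=11: 2|2|1|0
2|1|2|3
3|2|3|0
1|0|2|2
2|1|1|1
3|3|3|1
t=12: 2|2|1|0
3|1|2|3
3|2|3|0
1|0|2|2
2|1|1|1
3|3|3|1
t=13: 3|2|1|0
1|2|2|3
0|3|3|0
2|0|2|2
2|1|1|1
3|3|3|1
t=14: 3|2|1|0
2|2|2|3
0|3|3|0
2|0|2|2
2|1|1|1
3|3|3|1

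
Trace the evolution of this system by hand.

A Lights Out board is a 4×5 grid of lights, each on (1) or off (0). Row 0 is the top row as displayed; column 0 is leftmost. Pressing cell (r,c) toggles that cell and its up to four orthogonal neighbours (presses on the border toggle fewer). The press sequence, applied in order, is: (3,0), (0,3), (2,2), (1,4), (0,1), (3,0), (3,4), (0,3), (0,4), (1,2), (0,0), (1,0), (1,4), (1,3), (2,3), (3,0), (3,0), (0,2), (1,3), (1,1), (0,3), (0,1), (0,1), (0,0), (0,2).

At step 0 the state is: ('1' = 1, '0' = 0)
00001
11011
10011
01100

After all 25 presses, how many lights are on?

10

0) 00001
11011
10011
01100
1) 00001
11011
00011
10100
2) 00110
11001
00011
10100
3) 00110
11101
01101
10000
4) 00111
11110
01100
10000
5) 11011
10110
01100
10000
6) 11011
10110
11100
01000
7) 11011
10110
11101
01011
8) 11100
10100
11101
01011
9) 11111
10101
11101
01011
10) 11011
11011
11001
01011
11) 00011
01011
11001
01011
12) 10011
10011
01001
01011
13) 10010
10000
01000
01011
14) 10000
10111
01010
01011
15) 10000
10101
01101
01001
16) 10000
10101
11101
10001
17) 10000
10101
01101
01001
18) 11110
10001
01101
01001
19) 11100
10110
01111
01001
20) 10100
01010
00111
01001
21) 10011
01000
00111
01001
22) 01111
00000
00111
01001
23) 10011
01000
00111
01001
24) 01011
11000
00111
01001
25) 00101
11100
00111
01001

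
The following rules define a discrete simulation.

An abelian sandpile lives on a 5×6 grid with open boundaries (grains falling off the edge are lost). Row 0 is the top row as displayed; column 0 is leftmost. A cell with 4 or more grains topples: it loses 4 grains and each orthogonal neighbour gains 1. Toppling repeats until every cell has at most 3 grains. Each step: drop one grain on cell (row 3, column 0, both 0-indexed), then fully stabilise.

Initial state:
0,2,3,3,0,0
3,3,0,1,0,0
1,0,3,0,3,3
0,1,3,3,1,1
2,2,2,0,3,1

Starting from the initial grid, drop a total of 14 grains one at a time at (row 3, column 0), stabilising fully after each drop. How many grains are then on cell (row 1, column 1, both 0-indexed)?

1

t=0: 0,2,3,3,0,0
3,3,0,1,0,0
1,0,3,0,3,3
0,1,3,3,1,1
2,2,2,0,3,1
t=1: 0,2,3,3,0,0
3,3,0,1,0,0
1,0,3,0,3,3
1,1,3,3,1,1
2,2,2,0,3,1
t=2: 0,2,3,3,0,0
3,3,0,1,0,0
1,0,3,0,3,3
2,1,3,3,1,1
2,2,2,0,3,1
t=3: 0,2,3,3,0,0
3,3,0,1,0,0
1,0,3,0,3,3
3,1,3,3,1,1
2,2,2,0,3,1
t=4: 0,2,3,3,0,0
3,3,0,1,0,0
2,0,3,0,3,3
0,2,3,3,1,1
3,2,2,0,3,1
t=5: 0,2,3,3,0,0
3,3,0,1,0,0
2,0,3,0,3,3
1,2,3,3,1,1
3,2,2,0,3,1
t=6: 0,2,3,3,0,0
3,3,0,1,0,0
2,0,3,0,3,3
2,2,3,3,1,1
3,2,2,0,3,1
t=7: 0,2,3,3,0,0
3,3,0,1,0,0
2,0,3,0,3,3
3,2,3,3,1,1
3,2,2,0,3,1
t=8: 0,2,3,3,0,0
3,3,0,1,0,0
3,0,3,0,3,3
1,3,3,3,1,1
0,3,2,0,3,1
t=9: 0,2,3,3,0,0
3,3,0,1,0,0
3,0,3,0,3,3
2,3,3,3,1,1
0,3,2,0,3,1
t=10: 0,2,3,3,0,0
3,3,0,1,0,0
3,0,3,0,3,3
3,3,3,3,1,1
0,3,2,0,3,1
t=11: 1,3,3,3,0,0
1,1,2,1,0,0
2,0,1,2,3,3
2,3,3,0,2,1
2,1,0,2,3,1
t=12: 1,3,3,3,0,0
1,1,2,1,0,0
2,0,1,2,3,3
3,3,3,0,2,1
2,1,0,2,3,1
t=13: 1,3,3,3,0,0
1,1,2,1,0,0
3,1,2,2,3,3
1,1,0,1,2,1
3,2,1,2,3,1
t=14: 1,3,3,3,0,0
1,1,2,1,0,0
3,1,2,2,3,3
2,1,0,1,2,1
3,2,1,2,3,1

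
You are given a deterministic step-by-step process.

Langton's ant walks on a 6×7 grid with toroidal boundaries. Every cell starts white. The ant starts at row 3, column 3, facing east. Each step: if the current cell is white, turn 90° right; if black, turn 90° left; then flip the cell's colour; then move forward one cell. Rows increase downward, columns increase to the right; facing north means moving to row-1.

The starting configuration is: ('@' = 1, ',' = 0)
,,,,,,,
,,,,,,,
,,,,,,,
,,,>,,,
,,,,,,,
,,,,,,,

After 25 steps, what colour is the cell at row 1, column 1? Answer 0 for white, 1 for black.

step 0: ,,,,,,,
,,,,,,,
,,,,,,,
,,,>,,,
,,,,,,,
,,,,,,,
step 1: ,,,,,,,
,,,,,,,
,,,,,,,
,,,@,,,
,,,v,,,
,,,,,,,
step 2: ,,,,,,,
,,,,,,,
,,,,,,,
,,,@,,,
,,<@,,,
,,,,,,,
step 3: ,,,,,,,
,,,,,,,
,,,,,,,
,,^@,,,
,,@@,,,
,,,,,,,
step 4: ,,,,,,,
,,,,,,,
,,,,,,,
,,@>,,,
,,@@,,,
,,,,,,,
step 5: ,,,,,,,
,,,,,,,
,,,^,,,
,,@,,,,
,,@@,,,
,,,,,,,
step 6: ,,,,,,,
,,,,,,,
,,,@>,,
,,@,,,,
,,@@,,,
,,,,,,,
step 7: ,,,,,,,
,,,,,,,
,,,@@,,
,,@,v,,
,,@@,,,
,,,,,,,
step 8: ,,,,,,,
,,,,,,,
,,,@@,,
,,@<@,,
,,@@,,,
,,,,,,,
step 9: ,,,,,,,
,,,,,,,
,,,^@,,
,,@@@,,
,,@@,,,
,,,,,,,
step 10: ,,,,,,,
,,,,,,,
,,<,@,,
,,@@@,,
,,@@,,,
,,,,,,,
step 11: ,,,,,,,
,,^,,,,
,,@,@,,
,,@@@,,
,,@@,,,
,,,,,,,
step 12: ,,,,,,,
,,@>,,,
,,@,@,,
,,@@@,,
,,@@,,,
,,,,,,,
step 13: ,,,,,,,
,,@@,,,
,,@v@,,
,,@@@,,
,,@@,,,
,,,,,,,
step 14: ,,,,,,,
,,@@,,,
,,<@@,,
,,@@@,,
,,@@,,,
,,,,,,,
step 15: ,,,,,,,
,,@@,,,
,,,@@,,
,,v@@,,
,,@@,,,
,,,,,,,
step 16: ,,,,,,,
,,@@,,,
,,,@@,,
,,,>@,,
,,@@,,,
,,,,,,,
step 17: ,,,,,,,
,,@@,,,
,,,^@,,
,,,,@,,
,,@@,,,
,,,,,,,
step 18: ,,,,,,,
,,@@,,,
,,<,@,,
,,,,@,,
,,@@,,,
,,,,,,,
step 19: ,,,,,,,
,,^@,,,
,,@,@,,
,,,,@,,
,,@@,,,
,,,,,,,
step 20: ,,,,,,,
,<,@,,,
,,@,@,,
,,,,@,,
,,@@,,,
,,,,,,,
step 21: ,^,,,,,
,@,@,,,
,,@,@,,
,,,,@,,
,,@@,,,
,,,,,,,
step 22: ,@>,,,,
,@,@,,,
,,@,@,,
,,,,@,,
,,@@,,,
,,,,,,,
step 23: ,@@,,,,
,@v@,,,
,,@,@,,
,,,,@,,
,,@@,,,
,,,,,,,
step 24: ,@@,,,,
,<@@,,,
,,@,@,,
,,,,@,,
,,@@,,,
,,,,,,,
step 25: ,@@,,,,
,,@@,,,
,v@,@,,
,,,,@,,
,,@@,,,
,,,,,,,

0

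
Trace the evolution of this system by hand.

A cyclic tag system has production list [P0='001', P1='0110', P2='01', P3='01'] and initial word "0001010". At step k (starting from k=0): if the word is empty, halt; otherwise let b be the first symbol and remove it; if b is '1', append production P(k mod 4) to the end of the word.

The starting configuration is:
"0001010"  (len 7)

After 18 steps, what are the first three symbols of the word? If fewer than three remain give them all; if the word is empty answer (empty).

010

0) "0001010"  (len 7)
1) "001010"  (len 6)
2) "01010"  (len 5)
3) "1010"  (len 4)
4) "01001"  (len 5)
5) "1001"  (len 4)
6) "0010110"  (len 7)
7) "010110"  (len 6)
8) "10110"  (len 5)
9) "0110001"  (len 7)
10) "110001"  (len 6)
11) "1000101"  (len 7)
12) "00010101"  (len 8)
13) "0010101"  (len 7)
14) "010101"  (len 6)
15) "10101"  (len 5)
16) "010101"  (len 6)
17) "10101"  (len 5)
18) "01010110"  (len 8)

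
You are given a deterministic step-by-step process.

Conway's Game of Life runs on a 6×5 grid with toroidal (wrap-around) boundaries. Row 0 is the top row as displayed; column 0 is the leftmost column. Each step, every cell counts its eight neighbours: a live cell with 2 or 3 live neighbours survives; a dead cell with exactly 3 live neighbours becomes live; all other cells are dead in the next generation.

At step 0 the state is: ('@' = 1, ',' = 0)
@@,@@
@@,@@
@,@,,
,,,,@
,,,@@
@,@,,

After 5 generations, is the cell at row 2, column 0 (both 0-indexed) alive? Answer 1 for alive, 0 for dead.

step 0: @@,@@
@@,@@
@,@,,
,,,,@
,,,@@
@,@,,
step 1: ,,,,,
,,,,,
,,@,,
@,,,@
@,,@@
,,@,,
step 2: ,,,,,
,,,,,
,,,,,
@@,,,
@@,@,
,,,@@
step 3: ,,,,,
,,,,,
,,,,,
@@@,@
,@,@,
@,@@@
step 4: ,,,@@
,,,,,
@@,,,
@@@@@
,,,,,
@@@@@
step 5: ,@,,,
@,,,@
,,,@,
,,@@@
,,,,,
@@@,,

0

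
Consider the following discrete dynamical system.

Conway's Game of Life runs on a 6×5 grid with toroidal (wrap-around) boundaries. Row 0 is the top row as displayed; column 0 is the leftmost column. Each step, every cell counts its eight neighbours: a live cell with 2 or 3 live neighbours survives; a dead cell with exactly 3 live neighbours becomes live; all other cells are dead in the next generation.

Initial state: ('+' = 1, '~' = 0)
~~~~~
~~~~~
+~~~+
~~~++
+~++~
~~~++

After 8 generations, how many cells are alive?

step 0: ~~~~~
~~~~~
+~~~+
~~~++
+~++~
~~~++
step 1: ~~~~~
~~~~~
+~~++
~++~~
+~+~~
~~+++
step 2: ~~~+~
~~~~+
+++++
~~+~~
+~~~+
~++++
step 3: +~~~~
~+~~~
+++~+
~~+~~
+~~~+
~++~~
step 4: +~+~~
~~+~+
+~++~
~~+~~
+~++~
~+~~+
step 5: +~+~+
+~+~+
~~+~+
~~~~~
+~+++
~~~~+
step 6: ~~~~~
~~+~~
++~~+
+++~~
+~~++
~~+~~
step 7: ~~~~~
++~~~
~~~++
~~+~~
+~~++
~~~++
step 8: +~~~+
+~~~+
+++++
+~+~~
+~+~~
+~~+~

15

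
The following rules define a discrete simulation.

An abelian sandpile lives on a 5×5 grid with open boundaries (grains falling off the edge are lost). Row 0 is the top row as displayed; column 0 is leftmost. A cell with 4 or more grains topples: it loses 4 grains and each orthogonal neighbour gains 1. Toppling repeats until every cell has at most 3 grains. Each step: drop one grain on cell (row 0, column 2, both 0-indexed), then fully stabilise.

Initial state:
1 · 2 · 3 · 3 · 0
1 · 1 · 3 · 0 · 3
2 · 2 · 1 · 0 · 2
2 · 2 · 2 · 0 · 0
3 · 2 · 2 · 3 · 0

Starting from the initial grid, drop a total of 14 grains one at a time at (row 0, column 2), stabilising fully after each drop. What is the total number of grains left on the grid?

44

gen 0: 1 · 2 · 3 · 3 · 0
1 · 1 · 3 · 0 · 3
2 · 2 · 1 · 0 · 2
2 · 2 · 2 · 0 · 0
3 · 2 · 2 · 3 · 0
gen 1: 1 · 3 · 2 · 0 · 1
1 · 2 · 0 · 2 · 3
2 · 2 · 2 · 0 · 2
2 · 2 · 2 · 0 · 0
3 · 2 · 2 · 3 · 0
gen 2: 1 · 3 · 3 · 0 · 1
1 · 2 · 0 · 2 · 3
2 · 2 · 2 · 0 · 2
2 · 2 · 2 · 0 · 0
3 · 2 · 2 · 3 · 0
gen 3: 2 · 0 · 1 · 1 · 1
1 · 3 · 1 · 2 · 3
2 · 2 · 2 · 0 · 2
2 · 2 · 2 · 0 · 0
3 · 2 · 2 · 3 · 0
gen 4: 2 · 0 · 2 · 1 · 1
1 · 3 · 1 · 2 · 3
2 · 2 · 2 · 0 · 2
2 · 2 · 2 · 0 · 0
3 · 2 · 2 · 3 · 0
gen 5: 2 · 0 · 3 · 1 · 1
1 · 3 · 1 · 2 · 3
2 · 2 · 2 · 0 · 2
2 · 2 · 2 · 0 · 0
3 · 2 · 2 · 3 · 0
gen 6: 2 · 1 · 0 · 2 · 1
1 · 3 · 2 · 2 · 3
2 · 2 · 2 · 0 · 2
2 · 2 · 2 · 0 · 0
3 · 2 · 2 · 3 · 0
gen 7: 2 · 1 · 1 · 2 · 1
1 · 3 · 2 · 2 · 3
2 · 2 · 2 · 0 · 2
2 · 2 · 2 · 0 · 0
3 · 2 · 2 · 3 · 0
gen 8: 2 · 1 · 2 · 2 · 1
1 · 3 · 2 · 2 · 3
2 · 2 · 2 · 0 · 2
2 · 2 · 2 · 0 · 0
3 · 2 · 2 · 3 · 0
gen 9: 2 · 1 · 3 · 2 · 1
1 · 3 · 2 · 2 · 3
2 · 2 · 2 · 0 · 2
2 · 2 · 2 · 0 · 0
3 · 2 · 2 · 3 · 0
gen 10: 2 · 2 · 0 · 3 · 1
1 · 3 · 3 · 2 · 3
2 · 2 · 2 · 0 · 2
2 · 2 · 2 · 0 · 0
3 · 2 · 2 · 3 · 0
gen 11: 2 · 2 · 1 · 3 · 1
1 · 3 · 3 · 2 · 3
2 · 2 · 2 · 0 · 2
2 · 2 · 2 · 0 · 0
3 · 2 · 2 · 3 · 0
gen 12: 2 · 2 · 2 · 3 · 1
1 · 3 · 3 · 2 · 3
2 · 2 · 2 · 0 · 2
2 · 2 · 2 · 0 · 0
3 · 2 · 2 · 3 · 0
gen 13: 2 · 2 · 3 · 3 · 1
1 · 3 · 3 · 2 · 3
2 · 2 · 2 · 0 · 2
2 · 2 · 2 · 0 · 0
3 · 2 · 2 · 3 · 0
gen 14: 3 · 0 · 3 · 1 · 3
2 · 1 · 2 · 1 · 0
2 · 3 · 3 · 1 · 3
2 · 2 · 2 · 0 · 0
3 · 2 · 2 · 3 · 0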